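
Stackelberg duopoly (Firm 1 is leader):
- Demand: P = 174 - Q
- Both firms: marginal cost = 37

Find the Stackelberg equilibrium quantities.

q₁* (leader) = 68.5, q₂* (follower) = 34.25

Work:
Follower's reaction: q₂ = (a - c - q₁)/2
Leader substitutes: π₁ = q₁·(a - q₁ - (a-c-q₁)/2 - c)
FOC: q₁* = (174 - 37)/2 = 68.50
Then: q₂* = (174 - 37 - 68.5)/2 = 34.25
Leader has first-mover advantage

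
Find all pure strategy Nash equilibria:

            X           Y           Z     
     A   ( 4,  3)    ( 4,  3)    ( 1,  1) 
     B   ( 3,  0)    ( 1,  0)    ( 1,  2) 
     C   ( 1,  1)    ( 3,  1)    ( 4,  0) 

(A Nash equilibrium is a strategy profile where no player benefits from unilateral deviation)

Nash equilibrium: (A, X), (A, Y)

Work:
Best responses:
  P1 vs X: payoffs [4, 3, 1] → best response A (payoff 4)
  P1 vs Y: payoffs [4, 1, 3] → best response A (payoff 4)
  P1 vs Z: payoffs [1, 1, 4] → best response C (payoff 4)
  P2 vs A: payoffs [3, 3, 1] → best response X/Y (payoff 3)
  P2 vs B: payoffs [0, 0, 2] → best response Z (payoff 2)
  P2 vs C: payoffs [1, 1, 0] → best response X/Y (payoff 1)
Mutual best responses: (A,X), (A,Y) → Nash equilibria.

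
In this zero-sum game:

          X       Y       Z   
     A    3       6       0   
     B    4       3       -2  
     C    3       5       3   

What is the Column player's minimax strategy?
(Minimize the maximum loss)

Column should play Z, value = 3

Work:
Column player minimizes Row's maximum payoff:
Column X: max payoff to Row = 4
Column Y: max payoff to Row = 6
Column Z: max payoff to Row = 3
Minimum is 3, achieved by column Z.
Minimax strategy: Z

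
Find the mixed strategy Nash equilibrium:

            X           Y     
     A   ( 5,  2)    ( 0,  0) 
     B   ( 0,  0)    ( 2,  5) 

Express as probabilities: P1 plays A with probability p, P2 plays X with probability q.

p = 0.7143, q = 0.2857

Work:
Find probabilities that make opponent indifferent:
P2 chooses q to make P1 indifferent between A and B
P1 chooses p to make P2 indifferent between X and Y
Mixed NE: P1 plays (A: 0.7143, B: 0.2857), P2 plays (X: 0.2857, Y: 0.7143)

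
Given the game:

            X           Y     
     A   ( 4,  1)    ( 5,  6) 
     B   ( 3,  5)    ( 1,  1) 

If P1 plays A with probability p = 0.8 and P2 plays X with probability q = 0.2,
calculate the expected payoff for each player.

E[P1] = 4.12, E[P2] = 4.36

Work:
E[P1] = p·q·π₁(A,X) + p·(1-q)·π₁(A,Y) + (1-p)·q·π₁(B,X) + (1-p)·(1-q)·π₁(B,Y)
= 0.8·0.2·4 + 0.8·0.8·5 + 0.2·0.2·3 + 0.2·0.8·1
= 4.12

E[P2] = 4.36 (similar calculation)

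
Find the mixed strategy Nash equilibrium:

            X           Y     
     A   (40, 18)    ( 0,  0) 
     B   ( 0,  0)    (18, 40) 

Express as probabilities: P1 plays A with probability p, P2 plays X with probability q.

p = 0.6897, q = 0.3103

Work:
Find probabilities that make opponent indifferent:
P2 chooses q to make P1 indifferent between A and B
P1 chooses p to make P2 indifferent between X and Y
Mixed NE: P1 plays (A: 0.6897, B: 0.3103), P2 plays (X: 0.3103, Y: 0.6897)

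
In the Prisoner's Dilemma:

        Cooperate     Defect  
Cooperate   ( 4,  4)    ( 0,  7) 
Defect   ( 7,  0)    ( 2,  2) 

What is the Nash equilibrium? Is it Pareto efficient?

(Defect, Defect) is NE; not Pareto efficient

Work:
Defect dominates Cooperate for both players:
If P2 cooperates: Defect (7) > Cooperate (4)
If P2 defects: Defect (2) > Cooperate (0)
NE: (Defect, Defect) with payoff (2, 2)
But (Cooperate, Cooperate) = (4, 4) Pareto dominates (2, 2)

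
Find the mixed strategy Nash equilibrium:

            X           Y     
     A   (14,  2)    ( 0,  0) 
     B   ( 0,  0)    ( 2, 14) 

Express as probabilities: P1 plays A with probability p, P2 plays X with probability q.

p = 0.875, q = 0.125

Work:
Find probabilities that make opponent indifferent:
P2 chooses q to make P1 indifferent between A and B
P1 chooses p to make P2 indifferent between X and Y
Mixed NE: P1 plays (A: 0.875, B: 0.125), P2 plays (X: 0.125, Y: 0.875)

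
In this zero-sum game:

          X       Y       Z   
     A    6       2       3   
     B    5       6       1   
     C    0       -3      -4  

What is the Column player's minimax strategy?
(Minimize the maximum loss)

Column should play Z, value = 3

Work:
Column player minimizes Row's maximum payoff:
Column X: max payoff to Row = 6
Column Y: max payoff to Row = 6
Column Z: max payoff to Row = 3
Minimum is 3, achieved by column Z.
Minimax strategy: Z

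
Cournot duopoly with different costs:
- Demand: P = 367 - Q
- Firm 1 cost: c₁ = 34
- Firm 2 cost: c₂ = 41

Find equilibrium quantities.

q₁* = 113.33, q₂* = 106.33

Work:
Reaction: q₁ = (367 - 34 - q₂)/2
Reaction: q₂ = (367 - 41 - q₁)/2
Solve simultaneously:
q₁* = (367 - 2×34 + 41)/3 = 113.33
q₂* = (367 - 2×41 + 34)/3 = 106.33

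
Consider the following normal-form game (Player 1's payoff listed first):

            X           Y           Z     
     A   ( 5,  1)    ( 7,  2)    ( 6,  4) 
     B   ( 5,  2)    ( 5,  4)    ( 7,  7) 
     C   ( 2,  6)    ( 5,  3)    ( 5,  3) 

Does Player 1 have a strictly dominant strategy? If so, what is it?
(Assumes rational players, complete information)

No strictly dominant strategy exists for Player 1

Work:
A strategy strictly dominates another if it gives a strictly higher payoff against every opponent action. Compare each pair of P1's strategies column-by-column:
  A vs B: [5 vs 5, 7 vs 5, 6 vs 7] → A does not strictly dominate B (column X: 5 ≤ 5)
  A vs C: [5 vs 2, 7 vs 5, 6 vs 5] → A strictly dominates C
  B vs A: [5 vs 5, 5 vs 7, 7 vs 6] → B does not strictly dominate A (column X: 5 ≤ 5)
  B vs C: [5 vs 2, 5 vs 5, 7 vs 5] → B does not strictly dominate C (column Y: 5 ≤ 5)
  C vs A: [2 vs 5, 5 vs 7, 5 vs 6] → C does not strictly dominate A (column X: 2 ≤ 5)
  C vs B: [2 vs 5, 5 vs 5, 5 vs 7] → C does not strictly dominate B (column X: 2 ≤ 5)
No single strategy strictly dominates all others → no strictly dominant strategy.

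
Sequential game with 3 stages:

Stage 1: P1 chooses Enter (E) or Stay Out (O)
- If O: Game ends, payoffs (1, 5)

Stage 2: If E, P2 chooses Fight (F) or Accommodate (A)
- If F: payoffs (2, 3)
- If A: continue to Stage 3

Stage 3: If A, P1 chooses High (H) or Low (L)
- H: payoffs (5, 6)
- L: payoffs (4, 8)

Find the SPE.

SPE: (E, A, H); Outcome (5, 6)

Work:
Stage 3: P1 chooses H (5 vs 4)
Stage 2: P2: F->3, A->6 (anticipating H). Choose A
Stage 1: P1: O->1, E->5 (anticipating A, H). Choose E
SPE path: E -> A -> H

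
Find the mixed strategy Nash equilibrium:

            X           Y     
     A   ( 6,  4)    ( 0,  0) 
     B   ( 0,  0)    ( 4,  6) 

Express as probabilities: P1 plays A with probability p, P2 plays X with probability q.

p = 0.6, q = 0.4

Work:
Find probabilities that make opponent indifferent:
P2 chooses q to make P1 indifferent between A and B
P1 chooses p to make P2 indifferent between X and Y
Mixed NE: P1 plays (A: 0.6, B: 0.4), P2 plays (X: 0.4, Y: 0.6)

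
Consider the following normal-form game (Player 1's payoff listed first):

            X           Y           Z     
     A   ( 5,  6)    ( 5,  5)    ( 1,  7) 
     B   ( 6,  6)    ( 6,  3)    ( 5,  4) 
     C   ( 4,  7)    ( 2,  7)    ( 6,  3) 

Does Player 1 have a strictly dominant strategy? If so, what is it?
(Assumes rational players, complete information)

No strictly dominant strategy exists for Player 1

Work:
A strategy strictly dominates another if it gives a strictly higher payoff against every opponent action. Compare each pair of P1's strategies column-by-column:
  A vs B: [5 vs 6, 5 vs 6, 1 vs 5] → A does not strictly dominate B (column X: 5 ≤ 6)
  A vs C: [5 vs 4, 5 vs 2, 1 vs 6] → A does not strictly dominate C (column Z: 1 ≤ 6)
  B vs A: [6 vs 5, 6 vs 5, 5 vs 1] → B strictly dominates A
  B vs C: [6 vs 4, 6 vs 2, 5 vs 6] → B does not strictly dominate C (column Z: 5 ≤ 6)
  C vs A: [4 vs 5, 2 vs 5, 6 vs 1] → C does not strictly dominate A (column X: 4 ≤ 5)
  C vs B: [4 vs 6, 2 vs 6, 6 vs 5] → C does not strictly dominate B (column X: 4 ≤ 6)
No single strategy strictly dominates all others → no strictly dominant strategy.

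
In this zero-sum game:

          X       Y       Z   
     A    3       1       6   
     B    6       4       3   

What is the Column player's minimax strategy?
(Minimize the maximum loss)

Column should play Y, value = 4

Work:
Column player minimizes Row's maximum payoff:
Column X: max payoff to Row = 6
Column Y: max payoff to Row = 4
Column Z: max payoff to Row = 6
Minimum is 4, achieved by column Y.
Minimax strategy: Y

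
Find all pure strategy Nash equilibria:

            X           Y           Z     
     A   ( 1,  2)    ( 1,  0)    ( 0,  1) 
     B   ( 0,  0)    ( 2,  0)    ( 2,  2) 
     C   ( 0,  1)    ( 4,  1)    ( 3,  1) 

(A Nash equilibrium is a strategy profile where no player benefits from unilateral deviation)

Nash equilibrium: (A, X), (C, Y), (C, Z)

Work:
Best responses:
  P1 vs X: payoffs [1, 0, 0] → best response A (payoff 1)
  P1 vs Y: payoffs [1, 2, 4] → best response C (payoff 4)
  P1 vs Z: payoffs [0, 2, 3] → best response C (payoff 3)
  P2 vs A: payoffs [2, 0, 1] → best response X (payoff 2)
  P2 vs B: payoffs [0, 0, 2] → best response Z (payoff 2)
  P2 vs C: payoffs [1, 1, 1] → best response X/Y/Z (payoff 1)
Mutual best responses: (A,X), (C,Y), (C,Z) → Nash equilibria.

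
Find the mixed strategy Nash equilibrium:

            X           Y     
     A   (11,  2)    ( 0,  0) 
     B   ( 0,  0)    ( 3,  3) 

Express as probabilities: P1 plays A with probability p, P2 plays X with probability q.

p = 0.6, q = 0.2143

Work:
Find probabilities that make opponent indifferent:
P2 chooses q to make P1 indifferent between A and B
P1 chooses p to make P2 indifferent between X and Y
Mixed NE: P1 plays (A: 0.6, B: 0.4), P2 plays (X: 0.2143, Y: 0.7857)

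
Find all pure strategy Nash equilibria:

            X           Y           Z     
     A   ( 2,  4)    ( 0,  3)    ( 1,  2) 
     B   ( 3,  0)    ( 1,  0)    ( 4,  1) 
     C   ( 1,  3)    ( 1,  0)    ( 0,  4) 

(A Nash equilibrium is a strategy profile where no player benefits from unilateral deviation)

Nash equilibrium: (B, Z)

Work:
Best responses:
  P1 vs X: payoffs [2, 3, 1] → best response B (payoff 3)
  P1 vs Y: payoffs [0, 1, 1] → best response B/C (payoff 1)
  P1 vs Z: payoffs [1, 4, 0] → best response B (payoff 4)
  P2 vs A: payoffs [4, 3, 2] → best response X (payoff 4)
  P2 vs B: payoffs [0, 0, 1] → best response Z (payoff 1)
  P2 vs C: payoffs [3, 0, 4] → best response Z (payoff 4)
Mutual best responses: (B,Z) → Nash equilibria.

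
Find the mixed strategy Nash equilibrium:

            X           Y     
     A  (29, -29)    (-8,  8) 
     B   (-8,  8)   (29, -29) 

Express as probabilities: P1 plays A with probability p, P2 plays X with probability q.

p = 0.5, q = 0.5

Work:
Find probabilities that make opponent indifferent:
P2 chooses q to make P1 indifferent between A and B
P1 chooses p to make P2 indifferent between X and Y
Mixed NE: P1 plays (A: 0.5, B: 0.5), P2 plays (X: 0.5, Y: 0.5)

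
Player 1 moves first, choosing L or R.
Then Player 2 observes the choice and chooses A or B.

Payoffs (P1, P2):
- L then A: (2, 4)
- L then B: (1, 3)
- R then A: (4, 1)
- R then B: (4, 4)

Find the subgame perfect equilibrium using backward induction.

P1 plays R, P2 plays A after L and B after R; Payoff (4, 4)

Work:
Backward induction:
After L: P2 chooses A → P1 gets 2
After R: P2 chooses B → P1 gets 4
P1 chooses R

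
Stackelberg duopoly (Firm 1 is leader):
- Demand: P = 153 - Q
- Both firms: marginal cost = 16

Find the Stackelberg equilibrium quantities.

q₁* (leader) = 68.5, q₂* (follower) = 34.25

Work:
Follower's reaction: q₂ = (a - c - q₁)/2
Leader substitutes: π₁ = q₁·(a - q₁ - (a-c-q₁)/2 - c)
FOC: q₁* = (153 - 16)/2 = 68.50
Then: q₂* = (153 - 16 - 68.5)/2 = 34.25
Leader has first-mover advantage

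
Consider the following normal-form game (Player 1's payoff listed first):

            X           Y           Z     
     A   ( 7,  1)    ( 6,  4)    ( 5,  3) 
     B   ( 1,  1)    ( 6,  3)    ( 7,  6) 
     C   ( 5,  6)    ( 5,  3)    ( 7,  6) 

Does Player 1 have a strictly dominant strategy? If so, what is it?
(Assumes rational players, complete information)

No strictly dominant strategy exists for Player 1

Work:
A strategy strictly dominates another if it gives a strictly higher payoff against every opponent action. Compare each pair of P1's strategies column-by-column:
  A vs B: [7 vs 1, 6 vs 6, 5 vs 7] → A does not strictly dominate B (column Y: 6 ≤ 6)
  A vs C: [7 vs 5, 6 vs 5, 5 vs 7] → A does not strictly dominate C (column Z: 5 ≤ 7)
  B vs A: [1 vs 7, 6 vs 6, 7 vs 5] → B does not strictly dominate A (column X: 1 ≤ 7)
  B vs C: [1 vs 5, 6 vs 5, 7 vs 7] → B does not strictly dominate C (column X: 1 ≤ 5)
  C vs A: [5 vs 7, 5 vs 6, 7 vs 5] → C does not strictly dominate A (column X: 5 ≤ 7)
  C vs B: [5 vs 1, 5 vs 6, 7 vs 7] → C does not strictly dominate B (column Y: 5 ≤ 6)
No single strategy strictly dominates all others → no strictly dominant strategy.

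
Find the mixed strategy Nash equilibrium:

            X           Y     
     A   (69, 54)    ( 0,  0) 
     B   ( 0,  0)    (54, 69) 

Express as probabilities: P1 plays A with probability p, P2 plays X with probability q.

p = 0.561, q = 0.439

Work:
Find probabilities that make opponent indifferent:
P2 chooses q to make P1 indifferent between A and B
P1 chooses p to make P2 indifferent between X and Y
Mixed NE: P1 plays (A: 0.561, B: 0.439), P2 plays (X: 0.439, Y: 0.561)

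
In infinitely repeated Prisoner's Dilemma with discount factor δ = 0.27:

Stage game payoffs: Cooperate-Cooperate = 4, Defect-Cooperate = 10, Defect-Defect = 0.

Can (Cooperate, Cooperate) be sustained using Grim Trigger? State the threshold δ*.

δ* = 0.6; since δ = 0.27 < 0.6, cooperation cannot be sustained

Work:
For Grim Trigger:
Cooperate forever: 4/(1-δ)
Defect then punished: 10 + 0·δ/(1-δ)
Need: 4/(1-δ) ≥ 10 + 0·δ/(1-δ)
Solving: δ ≥ (T-R)/(T-P) = (10-4)/(10-0) = 0.6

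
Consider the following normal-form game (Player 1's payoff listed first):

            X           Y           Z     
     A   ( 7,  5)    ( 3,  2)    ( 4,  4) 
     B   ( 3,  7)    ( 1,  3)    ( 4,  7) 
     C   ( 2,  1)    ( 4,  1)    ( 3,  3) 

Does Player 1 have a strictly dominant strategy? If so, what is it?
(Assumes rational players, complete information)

No strictly dominant strategy exists for Player 1

Work:
A strategy strictly dominates another if it gives a strictly higher payoff against every opponent action. Compare each pair of P1's strategies column-by-column:
  A vs B: [7 vs 3, 3 vs 1, 4 vs 4] → A does not strictly dominate B (column Z: 4 ≤ 4)
  A vs C: [7 vs 2, 3 vs 4, 4 vs 3] → A does not strictly dominate C (column Y: 3 ≤ 4)
  B vs A: [3 vs 7, 1 vs 3, 4 vs 4] → B does not strictly dominate A (column X: 3 ≤ 7)
  B vs C: [3 vs 2, 1 vs 4, 4 vs 3] → B does not strictly dominate C (column Y: 1 ≤ 4)
  C vs A: [2 vs 7, 4 vs 3, 3 vs 4] → C does not strictly dominate A (column X: 2 ≤ 7)
  C vs B: [2 vs 3, 4 vs 1, 3 vs 4] → C does not strictly dominate B (column X: 2 ≤ 3)
No single strategy strictly dominates all others → no strictly dominant strategy.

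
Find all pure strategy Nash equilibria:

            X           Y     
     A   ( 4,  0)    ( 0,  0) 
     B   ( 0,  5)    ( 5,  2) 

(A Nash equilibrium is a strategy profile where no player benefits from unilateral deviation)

Nash equilibrium: (A, X)

Work:
Best responses:
  P1 vs X: payoffs [4, 0] → best response A (payoff 4)
  P1 vs Y: payoffs [0, 5] → best response B (payoff 5)
  P2 vs A: payoffs [0, 0] → best response X/Y (payoff 0)
  P2 vs B: payoffs [5, 2] → best response X (payoff 5)
Mutual best responses: (A,X) → Nash equilibria.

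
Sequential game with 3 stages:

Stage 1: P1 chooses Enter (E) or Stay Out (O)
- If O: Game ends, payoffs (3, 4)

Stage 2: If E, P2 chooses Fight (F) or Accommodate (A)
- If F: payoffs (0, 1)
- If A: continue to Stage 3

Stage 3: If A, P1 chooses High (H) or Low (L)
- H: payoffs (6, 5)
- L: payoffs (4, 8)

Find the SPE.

SPE: (E, A, H); Outcome (6, 5)

Work:
Stage 3: P1 chooses H (6 vs 4)
Stage 2: P2: F->1, A->5 (anticipating H). Choose A
Stage 1: P1: O->3, E->6 (anticipating A, H). Choose E
SPE path: E -> A -> H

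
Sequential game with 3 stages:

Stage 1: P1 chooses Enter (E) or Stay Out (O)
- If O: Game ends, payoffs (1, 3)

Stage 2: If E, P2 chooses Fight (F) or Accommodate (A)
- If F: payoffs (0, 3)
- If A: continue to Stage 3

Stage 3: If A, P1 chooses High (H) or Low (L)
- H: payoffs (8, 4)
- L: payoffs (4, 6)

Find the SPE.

SPE: (E, A, H); Outcome (8, 4)

Work:
Stage 3: P1 chooses H (8 vs 4)
Stage 2: P2: F->3, A->4 (anticipating H). Choose A
Stage 1: P1: O->1, E->8 (anticipating A, H). Choose E
SPE path: E -> A -> H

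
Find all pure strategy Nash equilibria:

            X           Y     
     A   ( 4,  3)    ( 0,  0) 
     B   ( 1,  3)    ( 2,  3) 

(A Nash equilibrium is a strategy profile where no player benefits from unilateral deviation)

Nash equilibrium: (A, X), (B, Y)

Work:
Best responses:
  P1 vs X: payoffs [4, 1] → best response A (payoff 4)
  P1 vs Y: payoffs [0, 2] → best response B (payoff 2)
  P2 vs A: payoffs [3, 0] → best response X (payoff 3)
  P2 vs B: payoffs [3, 3] → best response X/Y (payoff 3)
Mutual best responses: (A,X), (B,Y) → Nash equilibria.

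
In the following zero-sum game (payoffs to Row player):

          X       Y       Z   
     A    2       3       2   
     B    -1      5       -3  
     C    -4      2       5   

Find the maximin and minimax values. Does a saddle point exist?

Maximin = 2, Minimax = 2, Saddle: True

Work:
Row minimums: [2, -3, -4] → maximin = 2
Column maximums: [2, 5, 5] → minimax = 2
Saddle point exists! Game value = 2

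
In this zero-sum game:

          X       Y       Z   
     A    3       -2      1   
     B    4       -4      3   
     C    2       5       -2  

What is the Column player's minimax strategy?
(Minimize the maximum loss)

Column should play Z, value = 3

Work:
Column player minimizes Row's maximum payoff:
Column X: max payoff to Row = 4
Column Y: max payoff to Row = 5
Column Z: max payoff to Row = 3
Minimum is 3, achieved by column Z.
Minimax strategy: Z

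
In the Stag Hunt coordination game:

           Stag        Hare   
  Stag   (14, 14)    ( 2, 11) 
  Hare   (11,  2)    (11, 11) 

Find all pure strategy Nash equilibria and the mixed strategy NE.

Pure NE: (Stag, Stag) and (Hare, Hare); Mixed NE: p = 0.75, q = 0.75

Work:
Check pure NE:
(Stag, Stag): (14, 14) - no unilateral deviation beneficial
(Hare, Hare): (11, 11) - no unilateral deviation beneficial
Mixed NE: P1 plays Stag with p = 0.75, P2 plays Stag with q = 0.75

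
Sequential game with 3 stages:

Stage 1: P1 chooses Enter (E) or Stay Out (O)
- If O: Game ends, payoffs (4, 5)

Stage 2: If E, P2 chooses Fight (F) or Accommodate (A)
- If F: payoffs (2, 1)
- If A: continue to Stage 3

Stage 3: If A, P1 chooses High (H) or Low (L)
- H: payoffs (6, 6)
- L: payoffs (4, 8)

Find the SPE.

SPE: (E, A, H); Outcome (6, 6)

Work:
Stage 3: P1 chooses H (6 vs 4)
Stage 2: P2: F->1, A->6 (anticipating H). Choose A
Stage 1: P1: O->4, E->6 (anticipating A, H). Choose E
SPE path: E -> A -> H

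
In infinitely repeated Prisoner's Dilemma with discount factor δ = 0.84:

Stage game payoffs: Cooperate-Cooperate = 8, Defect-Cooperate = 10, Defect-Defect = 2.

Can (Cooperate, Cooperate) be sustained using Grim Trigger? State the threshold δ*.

δ* = 0.25; since δ = 0.84 ≥ 0.25, cooperation can be sustained

Work:
For Grim Trigger:
Cooperate forever: 8/(1-δ)
Defect then punished: 10 + 2·δ/(1-δ)
Need: 8/(1-δ) ≥ 10 + 2·δ/(1-δ)
Solving: δ ≥ (T-R)/(T-P) = (10-8)/(10-2) = 0.25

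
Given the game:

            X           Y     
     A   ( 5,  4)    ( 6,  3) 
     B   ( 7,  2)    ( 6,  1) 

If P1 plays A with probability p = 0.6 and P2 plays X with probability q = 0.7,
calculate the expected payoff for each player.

E[P1] = 5.86, E[P2] = 2.9

Work:
E[P1] = p·q·π₁(A,X) + p·(1-q)·π₁(A,Y) + (1-p)·q·π₁(B,X) + (1-p)·(1-q)·π₁(B,Y)
= 0.6·0.7·5 + 0.6·0.3·6 + 0.4·0.7·7 + 0.4·0.3·6
= 5.86

E[P2] = 2.9 (similar calculation)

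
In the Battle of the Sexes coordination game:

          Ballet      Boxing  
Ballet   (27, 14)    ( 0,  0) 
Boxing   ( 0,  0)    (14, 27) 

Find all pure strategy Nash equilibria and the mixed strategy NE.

Pure NE: (Ballet, Ballet) and (Boxing, Boxing); Mixed NE: p = 0.6585, q = 0.3415

Work:
Check pure NE:
(Ballet, Ballet): (27, 14) - no unilateral deviation beneficial
(Boxing, Boxing): (14, 27) - no unilateral deviation beneficial
Mixed NE: P1 plays Ballet with p = 0.6585, P2 plays Ballet with q = 0.3415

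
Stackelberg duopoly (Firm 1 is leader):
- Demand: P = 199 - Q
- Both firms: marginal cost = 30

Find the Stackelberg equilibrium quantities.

q₁* (leader) = 84.5, q₂* (follower) = 42.25

Work:
Follower's reaction: q₂ = (a - c - q₁)/2
Leader substitutes: π₁ = q₁·(a - q₁ - (a-c-q₁)/2 - c)
FOC: q₁* = (199 - 30)/2 = 84.50
Then: q₂* = (199 - 30 - 84.5)/2 = 42.25
Leader has first-mover advantage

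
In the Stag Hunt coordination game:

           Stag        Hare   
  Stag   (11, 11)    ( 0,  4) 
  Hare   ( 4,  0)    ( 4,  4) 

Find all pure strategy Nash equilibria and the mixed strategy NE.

Pure NE: (Stag, Stag) and (Hare, Hare); Mixed NE: p = 0.3636, q = 0.3636

Work:
Check pure NE:
(Stag, Stag): (11, 11) - no unilateral deviation beneficial
(Hare, Hare): (4, 4) - no unilateral deviation beneficial
Mixed NE: P1 plays Stag with p = 0.3636, P2 plays Stag with q = 0.3636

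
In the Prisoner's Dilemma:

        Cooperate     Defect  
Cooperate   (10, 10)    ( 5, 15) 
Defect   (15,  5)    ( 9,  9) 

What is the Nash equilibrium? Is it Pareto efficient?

(Defect, Defect) is NE; not Pareto efficient

Work:
Defect dominates Cooperate for both players:
If P2 cooperates: Defect (15) > Cooperate (10)
If P2 defects: Defect (9) > Cooperate (5)
NE: (Defect, Defect) with payoff (9, 9)
But (Cooperate, Cooperate) = (10, 10) Pareto dominates (9, 9)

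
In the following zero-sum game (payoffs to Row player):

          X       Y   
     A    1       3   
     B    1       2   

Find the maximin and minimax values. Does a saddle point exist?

Maximin = 1, Minimax = 1, Saddle: True

Work:
Row minimums: [1, 1] → maximin = 1
Column maximums: [1, 3] → minimax = 1
Saddle point exists! Game value = 1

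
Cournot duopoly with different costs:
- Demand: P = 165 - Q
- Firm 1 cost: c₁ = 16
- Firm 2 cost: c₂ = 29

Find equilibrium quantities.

q₁* = 54.0, q₂* = 41.0

Work:
Reaction: q₁ = (165 - 16 - q₂)/2
Reaction: q₂ = (165 - 29 - q₁)/2
Solve simultaneously:
q₁* = (165 - 2×16 + 29)/3 = 54.0
q₂* = (165 - 2×29 + 16)/3 = 41.0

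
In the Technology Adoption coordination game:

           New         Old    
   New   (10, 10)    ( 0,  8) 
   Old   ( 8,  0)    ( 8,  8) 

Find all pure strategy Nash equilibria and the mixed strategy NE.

Pure NE: (New, New) and (Old, Old); Mixed NE: p = 0.8, q = 0.8

Work:
Check pure NE:
(New, New): (10, 10) - no unilateral deviation beneficial
(Old, Old): (8, 8) - no unilateral deviation beneficial
Mixed NE: P1 plays New with p = 0.8, P2 plays New with q = 0.8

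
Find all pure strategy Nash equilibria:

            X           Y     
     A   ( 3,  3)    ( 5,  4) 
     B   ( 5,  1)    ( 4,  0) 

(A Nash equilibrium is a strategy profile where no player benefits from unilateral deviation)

Nash equilibrium: (A, Y), (B, X)

Work:
Best responses:
  P1 vs X: payoffs [3, 5] → best response B (payoff 5)
  P1 vs Y: payoffs [5, 4] → best response A (payoff 5)
  P2 vs A: payoffs [3, 4] → best response Y (payoff 4)
  P2 vs B: payoffs [1, 0] → best response X (payoff 1)
Mutual best responses: (A,Y), (B,X) → Nash equilibria.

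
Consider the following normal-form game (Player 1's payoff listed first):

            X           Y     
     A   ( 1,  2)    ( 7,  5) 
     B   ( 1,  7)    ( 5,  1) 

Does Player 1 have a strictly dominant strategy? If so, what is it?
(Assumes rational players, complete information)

No strictly dominant strategy exists for Player 1

Work:
A strategy strictly dominates another if it gives a strictly higher payoff against every opponent action. Compare each pair of P1's strategies column-by-column:
  A vs B: [1 vs 1, 7 vs 5] → A does not strictly dominate B (column X: 1 ≤ 1)
  B vs A: [1 vs 1, 5 vs 7] → B does not strictly dominate A (column X: 1 ≤ 1)
No single strategy strictly dominates all others → no strictly dominant strategy.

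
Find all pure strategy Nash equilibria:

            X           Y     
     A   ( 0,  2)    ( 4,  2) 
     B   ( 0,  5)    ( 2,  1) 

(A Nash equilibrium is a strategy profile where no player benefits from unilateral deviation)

Nash equilibrium: (A, X), (A, Y), (B, X)

Work:
Best responses:
  P1 vs X: payoffs [0, 0] → best response A/B (payoff 0)
  P1 vs Y: payoffs [4, 2] → best response A (payoff 4)
  P2 vs A: payoffs [2, 2] → best response X/Y (payoff 2)
  P2 vs B: payoffs [5, 1] → best response X (payoff 5)
Mutual best responses: (A,X), (A,Y), (B,X) → Nash equilibria.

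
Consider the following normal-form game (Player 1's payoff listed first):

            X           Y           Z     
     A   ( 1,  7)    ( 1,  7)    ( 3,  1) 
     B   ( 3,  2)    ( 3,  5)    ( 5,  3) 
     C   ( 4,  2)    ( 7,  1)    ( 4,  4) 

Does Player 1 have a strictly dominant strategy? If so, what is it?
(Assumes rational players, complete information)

No strictly dominant strategy exists for Player 1

Work:
A strategy strictly dominates another if it gives a strictly higher payoff against every opponent action. Compare each pair of P1's strategies column-by-column:
  A vs B: [1 vs 3, 1 vs 3, 3 vs 5] → A does not strictly dominate B (column X: 1 ≤ 3)
  A vs C: [1 vs 4, 1 vs 7, 3 vs 4] → A does not strictly dominate C (column X: 1 ≤ 4)
  B vs A: [3 vs 1, 3 vs 1, 5 vs 3] → B strictly dominates A
  B vs C: [3 vs 4, 3 vs 7, 5 vs 4] → B does not strictly dominate C (column X: 3 ≤ 4)
  C vs A: [4 vs 1, 7 vs 1, 4 vs 3] → C strictly dominates A
  C vs B: [4 vs 3, 7 vs 3, 4 vs 5] → C does not strictly dominate B (column Z: 4 ≤ 5)
No single strategy strictly dominates all others → no strictly dominant strategy.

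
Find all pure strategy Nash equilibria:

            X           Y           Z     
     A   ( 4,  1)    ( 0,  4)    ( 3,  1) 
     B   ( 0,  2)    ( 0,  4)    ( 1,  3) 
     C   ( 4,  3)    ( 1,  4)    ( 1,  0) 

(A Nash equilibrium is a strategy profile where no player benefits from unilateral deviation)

Nash equilibrium: (C, Y)

Work:
Best responses:
  P1 vs X: payoffs [4, 0, 4] → best response A/C (payoff 4)
  P1 vs Y: payoffs [0, 0, 1] → best response C (payoff 1)
  P1 vs Z: payoffs [3, 1, 1] → best response A (payoff 3)
  P2 vs A: payoffs [1, 4, 1] → best response Y (payoff 4)
  P2 vs B: payoffs [2, 4, 3] → best response Y (payoff 4)
  P2 vs C: payoffs [3, 4, 0] → best response Y (payoff 4)
Mutual best responses: (C,Y) → Nash equilibria.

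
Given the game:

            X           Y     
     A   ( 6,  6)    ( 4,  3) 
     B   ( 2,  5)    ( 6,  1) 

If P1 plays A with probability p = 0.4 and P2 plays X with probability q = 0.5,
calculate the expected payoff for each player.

E[P1] = 4.4, E[P2] = 3.6

Work:
E[P1] = p·q·π₁(A,X) + p·(1-q)·π₁(A,Y) + (1-p)·q·π₁(B,X) + (1-p)·(1-q)·π₁(B,Y)
= 0.4·0.5·6 + 0.4·0.5·4 + 0.6·0.5·2 + 0.6·0.5·6
= 4.4

E[P2] = 3.6 (similar calculation)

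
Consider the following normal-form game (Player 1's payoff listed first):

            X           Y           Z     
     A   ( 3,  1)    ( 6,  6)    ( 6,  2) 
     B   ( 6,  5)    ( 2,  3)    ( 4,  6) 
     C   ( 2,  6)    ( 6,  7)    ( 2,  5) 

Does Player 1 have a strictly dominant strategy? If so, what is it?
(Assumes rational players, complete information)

No strictly dominant strategy exists for Player 1

Work:
A strategy strictly dominates another if it gives a strictly higher payoff against every opponent action. Compare each pair of P1's strategies column-by-column:
  A vs B: [3 vs 6, 6 vs 2, 6 vs 4] → A does not strictly dominate B (column X: 3 ≤ 6)
  A vs C: [3 vs 2, 6 vs 6, 6 vs 2] → A does not strictly dominate C (column Y: 6 ≤ 6)
  B vs A: [6 vs 3, 2 vs 6, 4 vs 6] → B does not strictly dominate A (column Y: 2 ≤ 6)
  B vs C: [6 vs 2, 2 vs 6, 4 vs 2] → B does not strictly dominate C (column Y: 2 ≤ 6)
  C vs A: [2 vs 3, 6 vs 6, 2 vs 6] → C does not strictly dominate A (column X: 2 ≤ 3)
  C vs B: [2 vs 6, 6 vs 2, 2 vs 4] → C does not strictly dominate B (column X: 2 ≤ 6)
No single strategy strictly dominates all others → no strictly dominant strategy.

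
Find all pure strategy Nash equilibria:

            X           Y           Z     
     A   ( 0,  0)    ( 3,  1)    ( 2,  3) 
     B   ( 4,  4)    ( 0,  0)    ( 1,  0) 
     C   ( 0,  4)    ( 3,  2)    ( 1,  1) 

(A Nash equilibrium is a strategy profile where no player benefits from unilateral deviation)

Nash equilibrium: (A, Z), (B, X)

Work:
Best responses:
  P1 vs X: payoffs [0, 4, 0] → best response B (payoff 4)
  P1 vs Y: payoffs [3, 0, 3] → best response A/C (payoff 3)
  P1 vs Z: payoffs [2, 1, 1] → best response A (payoff 2)
  P2 vs A: payoffs [0, 1, 3] → best response Z (payoff 3)
  P2 vs B: payoffs [4, 0, 0] → best response X (payoff 4)
  P2 vs C: payoffs [4, 2, 1] → best response X (payoff 4)
Mutual best responses: (A,Z), (B,X) → Nash equilibria.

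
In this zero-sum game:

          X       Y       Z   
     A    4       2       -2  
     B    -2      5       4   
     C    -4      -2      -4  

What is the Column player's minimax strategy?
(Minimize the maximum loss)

Column should play X or Z (all achieve the minimum), value = 4

Work:
Column player minimizes Row's maximum payoff:
Column X: max payoff to Row = 4
Column Y: max payoff to Row = 5
Column Z: max payoff to Row = 4
Minimum is 4, achieved by columns X, Z (tied).
Each of X or Z is a minimax strategy.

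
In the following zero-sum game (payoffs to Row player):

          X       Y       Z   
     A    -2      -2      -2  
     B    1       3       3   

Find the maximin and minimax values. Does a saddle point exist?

Maximin = 1, Minimax = 1, Saddle: True

Work:
Row minimums: [-2, 1] → maximin = 1
Column maximums: [1, 3, 3] → minimax = 1
Saddle point exists! Game value = 1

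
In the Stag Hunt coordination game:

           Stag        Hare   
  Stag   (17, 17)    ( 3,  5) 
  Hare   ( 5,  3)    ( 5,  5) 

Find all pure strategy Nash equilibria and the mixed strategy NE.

Pure NE: (Stag, Stag) and (Hare, Hare); Mixed NE: p = 0.1429, q = 0.1429

Work:
Check pure NE:
(Stag, Stag): (17, 17) - no unilateral deviation beneficial
(Hare, Hare): (5, 5) - no unilateral deviation beneficial
Mixed NE: P1 plays Stag with p = 0.1429, P2 plays Stag with q = 0.1429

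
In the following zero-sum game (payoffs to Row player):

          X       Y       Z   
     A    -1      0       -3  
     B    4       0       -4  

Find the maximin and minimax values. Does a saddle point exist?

Maximin = -3, Minimax = -3, Saddle: True

Work:
Row minimums: [-3, -4] → maximin = -3
Column maximums: [4, 0, -3] → minimax = -3
Saddle point exists! Game value = -3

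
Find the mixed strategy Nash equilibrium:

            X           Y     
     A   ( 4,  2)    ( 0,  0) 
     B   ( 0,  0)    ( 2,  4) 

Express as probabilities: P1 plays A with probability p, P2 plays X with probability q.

p = 0.6667, q = 0.3333

Work:
Find probabilities that make opponent indifferent:
P2 chooses q to make P1 indifferent between A and B
P1 chooses p to make P2 indifferent between X and Y
Mixed NE: P1 plays (A: 0.6667, B: 0.3333), P2 plays (X: 0.3333, Y: 0.6667)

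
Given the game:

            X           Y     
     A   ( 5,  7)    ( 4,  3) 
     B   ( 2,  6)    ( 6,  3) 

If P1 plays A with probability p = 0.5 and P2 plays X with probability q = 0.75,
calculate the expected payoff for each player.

E[P1] = 3.875, E[P2] = 5.625

Work:
E[P1] = p·q·π₁(A,X) + p·(1-q)·π₁(A,Y) + (1-p)·q·π₁(B,X) + (1-p)·(1-q)·π₁(B,Y)
= 0.5·0.75·5 + 0.5·0.25·4 + 0.5·0.75·2 + 0.5·0.25·6
= 3.875

E[P2] = 5.625 (similar calculation)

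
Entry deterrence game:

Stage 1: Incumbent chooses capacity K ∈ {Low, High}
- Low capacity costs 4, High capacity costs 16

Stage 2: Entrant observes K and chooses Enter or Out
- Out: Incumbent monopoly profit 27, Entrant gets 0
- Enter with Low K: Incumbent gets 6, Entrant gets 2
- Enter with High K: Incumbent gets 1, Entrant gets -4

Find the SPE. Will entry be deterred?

SPE: (High, Enter|Low, Out|High); Entry deterred. Incumbent net profit = 11

Work:
After Low K: Entrant enters (2 > 0)
After High K: Entrant stays out (-4 < 0)
Incumbent: Low → 6−4=2, High → 27−16=11
Incumbent chooses High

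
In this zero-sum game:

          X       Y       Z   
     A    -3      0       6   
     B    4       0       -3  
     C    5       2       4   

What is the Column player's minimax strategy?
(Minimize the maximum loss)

Column should play Y, value = 2

Work:
Column player minimizes Row's maximum payoff:
Column X: max payoff to Row = 5
Column Y: max payoff to Row = 2
Column Z: max payoff to Row = 6
Minimum is 2, achieved by column Y.
Minimax strategy: Y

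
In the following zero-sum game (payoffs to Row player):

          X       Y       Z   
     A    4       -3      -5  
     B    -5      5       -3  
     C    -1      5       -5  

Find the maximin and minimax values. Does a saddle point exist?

Maximin = -5, Minimax = -3, Saddle: False

Work:
Row minimums: [-5, -5, -5] → maximin = -5
Column maximums: [4, 5, -3] → minimax = -3
No saddle point (maximin ≠ minimax). Mixed strategy needed.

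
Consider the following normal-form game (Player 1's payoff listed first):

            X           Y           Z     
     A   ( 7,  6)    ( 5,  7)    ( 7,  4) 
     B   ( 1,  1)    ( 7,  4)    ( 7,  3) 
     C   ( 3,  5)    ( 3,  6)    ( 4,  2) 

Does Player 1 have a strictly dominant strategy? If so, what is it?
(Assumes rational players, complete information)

No strictly dominant strategy exists for Player 1

Work:
A strategy strictly dominates another if it gives a strictly higher payoff against every opponent action. Compare each pair of P1's strategies column-by-column:
  A vs B: [7 vs 1, 5 vs 7, 7 vs 7] → A does not strictly dominate B (column Y: 5 ≤ 7)
  A vs C: [7 vs 3, 5 vs 3, 7 vs 4] → A strictly dominates C
  B vs A: [1 vs 7, 7 vs 5, 7 vs 7] → B does not strictly dominate A (column X: 1 ≤ 7)
  B vs C: [1 vs 3, 7 vs 3, 7 vs 4] → B does not strictly dominate C (column X: 1 ≤ 3)
  C vs A: [3 vs 7, 3 vs 5, 4 vs 7] → C does not strictly dominate A (column X: 3 ≤ 7)
  C vs B: [3 vs 1, 3 vs 7, 4 vs 7] → C does not strictly dominate B (column Y: 3 ≤ 7)
No single strategy strictly dominates all others → no strictly dominant strategy.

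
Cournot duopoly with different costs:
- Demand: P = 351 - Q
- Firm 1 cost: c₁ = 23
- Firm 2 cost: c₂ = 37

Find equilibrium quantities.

q₁* = 114.0, q₂* = 100.0

Work:
Reaction: q₁ = (351 - 23 - q₂)/2
Reaction: q₂ = (351 - 37 - q₁)/2
Solve simultaneously:
q₁* = (351 - 2×23 + 37)/3 = 114.0
q₂* = (351 - 2×37 + 23)/3 = 100.0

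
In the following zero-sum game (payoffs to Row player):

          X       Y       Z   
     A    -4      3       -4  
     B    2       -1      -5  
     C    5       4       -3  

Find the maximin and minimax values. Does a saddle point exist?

Maximin = -3, Minimax = -3, Saddle: True

Work:
Row minimums: [-4, -5, -3] → maximin = -3
Column maximums: [5, 4, -3] → minimax = -3
Saddle point exists! Game value = -3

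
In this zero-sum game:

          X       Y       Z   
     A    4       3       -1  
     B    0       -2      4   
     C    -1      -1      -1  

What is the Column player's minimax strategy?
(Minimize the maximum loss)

Column should play Y, value = 3

Work:
Column player minimizes Row's maximum payoff:
Column X: max payoff to Row = 4
Column Y: max payoff to Row = 3
Column Z: max payoff to Row = 4
Minimum is 3, achieved by column Y.
Minimax strategy: Y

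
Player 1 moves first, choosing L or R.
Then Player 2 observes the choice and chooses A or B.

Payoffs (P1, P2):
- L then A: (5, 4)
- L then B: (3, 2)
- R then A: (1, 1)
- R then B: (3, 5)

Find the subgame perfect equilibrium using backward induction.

P1 plays L, P2 plays A after L and B after R; Payoff (5, 4)

Work:
Backward induction:
After L: P2 chooses A → P1 gets 5
After R: P2 chooses B → P1 gets 3
P1 chooses L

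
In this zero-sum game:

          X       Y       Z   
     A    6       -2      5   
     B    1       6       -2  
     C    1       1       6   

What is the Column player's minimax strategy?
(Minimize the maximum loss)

Column should play X or Y or Z (all achieve the minimum), value = 6

Work:
Column player minimizes Row's maximum payoff:
Column X: max payoff to Row = 6
Column Y: max payoff to Row = 6
Column Z: max payoff to Row = 6
Minimum is 6, achieved by columns X, Y, Z (tied).
Each of X or Y or Z is a minimax strategy.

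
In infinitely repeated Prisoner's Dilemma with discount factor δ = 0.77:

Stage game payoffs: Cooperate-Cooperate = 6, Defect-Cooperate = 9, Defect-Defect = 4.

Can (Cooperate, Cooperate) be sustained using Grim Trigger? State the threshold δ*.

δ* = 0.6; since δ = 0.77 ≥ 0.6, cooperation can be sustained

Work:
For Grim Trigger:
Cooperate forever: 6/(1-δ)
Defect then punished: 9 + 4·δ/(1-δ)
Need: 6/(1-δ) ≥ 9 + 4·δ/(1-δ)
Solving: δ ≥ (T-R)/(T-P) = (9-6)/(9-4) = 0.6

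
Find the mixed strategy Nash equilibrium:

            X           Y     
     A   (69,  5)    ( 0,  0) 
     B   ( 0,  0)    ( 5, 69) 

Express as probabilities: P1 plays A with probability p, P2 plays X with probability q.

p = 0.9324, q = 0.0676

Work:
Find probabilities that make opponent indifferent:
P2 chooses q to make P1 indifferent between A and B
P1 chooses p to make P2 indifferent between X and Y
Mixed NE: P1 plays (A: 0.9324, B: 0.0676), P2 plays (X: 0.0676, Y: 0.9324)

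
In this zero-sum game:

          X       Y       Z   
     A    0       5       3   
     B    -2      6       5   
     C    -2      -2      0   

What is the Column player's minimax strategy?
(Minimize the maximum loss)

Column should play X, value = 0

Work:
Column player minimizes Row's maximum payoff:
Column X: max payoff to Row = 0
Column Y: max payoff to Row = 6
Column Z: max payoff to Row = 5
Minimum is 0, achieved by column X.
Minimax strategy: X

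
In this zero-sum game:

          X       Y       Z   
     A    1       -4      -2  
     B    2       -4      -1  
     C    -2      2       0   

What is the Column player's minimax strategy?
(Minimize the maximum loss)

Column should play Z, value = 0

Work:
Column player minimizes Row's maximum payoff:
Column X: max payoff to Row = 2
Column Y: max payoff to Row = 2
Column Z: max payoff to Row = 0
Minimum is 0, achieved by column Z.
Minimax strategy: Z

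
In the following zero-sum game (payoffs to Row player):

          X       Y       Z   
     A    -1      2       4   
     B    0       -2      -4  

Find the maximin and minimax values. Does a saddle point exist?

Maximin = -1, Minimax = 0, Saddle: False

Work:
Row minimums: [-1, -4] → maximin = -1
Column maximums: [0, 2, 4] → minimax = 0
No saddle point (maximin ≠ minimax). Mixed strategy needed.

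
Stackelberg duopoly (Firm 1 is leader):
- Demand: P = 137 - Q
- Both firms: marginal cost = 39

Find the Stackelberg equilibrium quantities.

q₁* (leader) = 49.0, q₂* (follower) = 24.5

Work:
Follower's reaction: q₂ = (a - c - q₁)/2
Leader substitutes: π₁ = q₁·(a - q₁ - (a-c-q₁)/2 - c)
FOC: q₁* = (137 - 39)/2 = 49.00
Then: q₂* = (137 - 39 - 49.0)/2 = 24.50
Leader has first-mover advantage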